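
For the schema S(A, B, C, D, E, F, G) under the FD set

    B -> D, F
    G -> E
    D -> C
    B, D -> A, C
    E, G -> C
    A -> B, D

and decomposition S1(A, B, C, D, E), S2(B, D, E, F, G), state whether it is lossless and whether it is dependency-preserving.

Lossless test: (B, D, E)⁺ = {A, B, C, D, E, F}, which contains all of one fragment — lossless.
Dependency preservation: the restricted closure of {E, G} across the fragments never reaches {C}, so E, G → C cannot be enforced without a join — not preserved.

lossless but not dependency-preserving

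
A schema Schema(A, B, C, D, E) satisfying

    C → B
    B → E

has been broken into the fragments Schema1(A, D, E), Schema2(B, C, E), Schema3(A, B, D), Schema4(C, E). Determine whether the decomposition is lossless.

Chase test. Columns are A, B, C, D, E; row i has aⱼ where attribute j ∈ Schemai, else bᵢⱼ.
Initial tableau (one row per fragment):
  row 1: a1 b12 b13 a4 a5
  row 2: b21 a2 a3 b24 a5
  row 3: a1 a2 b33 a4 b35
  row 4: b41 b42 a3 b44 a5
Rows 2 and 4 agree on C; apply C→B and equate their B entries.
Rows 2 and 3 agree on B; apply B→E and equate their E entries.
No row becomes fully distinguished — the join is lossy.

No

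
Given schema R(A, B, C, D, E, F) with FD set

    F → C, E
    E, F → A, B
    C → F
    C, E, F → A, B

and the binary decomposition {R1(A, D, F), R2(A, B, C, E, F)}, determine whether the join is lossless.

Yes

Common attributes: R1 ∩ R2 = {A, F}.
Closure of {A, F}: F → C, E applies, adding C, E; E, F → A, B applies, adding B. So (A, F)⁺ = {A, B, C, E, F}.
This closure contains every attribute of R2, so R1 ∩ R2 → R2. The join is lossless.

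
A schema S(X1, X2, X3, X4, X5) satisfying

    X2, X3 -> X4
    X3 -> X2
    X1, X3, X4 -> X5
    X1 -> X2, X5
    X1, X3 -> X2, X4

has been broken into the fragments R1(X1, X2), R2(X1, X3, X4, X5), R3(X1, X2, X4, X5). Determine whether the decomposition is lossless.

Yes

Chase test. Columns are X1, X2, X3, X4, X5; row i has aⱼ where attribute j ∈ Ri, else bᵢⱼ.
Initial tableau (one row per fragment):
  row 1: a1 a2 b13 b14 b15
  row 2: a1 b22 a3 a4 a5
  row 3: a1 a2 b33 a4 a5
Rows 1 and 2 agree on X1; apply X1→X2, X5 and equate their X2, X5 entries.
Row 2 is now all distinguished symbols — the join is lossless.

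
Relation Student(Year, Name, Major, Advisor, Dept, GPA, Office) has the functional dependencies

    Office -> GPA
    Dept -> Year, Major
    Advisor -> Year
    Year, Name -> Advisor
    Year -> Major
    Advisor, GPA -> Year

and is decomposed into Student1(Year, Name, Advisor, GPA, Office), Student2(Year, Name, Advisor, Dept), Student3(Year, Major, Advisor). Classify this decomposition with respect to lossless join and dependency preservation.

Lossless test (chase): Rows 1 and 2 agree on Year; apply Year→Major and equate their Major entries. Rows 1 and 3 agree on Year; apply Year→Major and equate their Major entries. No row becomes fully distinguished — the join is lossy.
Dependency preservation: Dept → Year, Major is not contained in any single fragment, but the restricted closure of its left-hand side across the fragments still reaches the right-hand side; the remaining FDs each lie inside some fragment. All dependencies are preserved.

lossy but dependency-preserving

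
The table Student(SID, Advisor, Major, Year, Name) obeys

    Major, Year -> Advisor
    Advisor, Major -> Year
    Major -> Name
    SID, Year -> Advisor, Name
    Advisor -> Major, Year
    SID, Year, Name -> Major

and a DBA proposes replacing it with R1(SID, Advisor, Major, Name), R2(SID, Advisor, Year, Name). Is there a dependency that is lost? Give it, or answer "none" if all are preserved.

Major, Year -> Advisor

Check Major, Year → Advisor: no single fragment contains all of {Advisor, Major, Year}, and the restricted closure of {Major, Year} across the fragments never reaches {Advisor}.
Advisor, Major → Year is preserved.
Major → Name is preserved.
SID, Year → Advisor, Name is preserved.
Advisor → Major, Year is preserved.
SID, Year, Name → Major is preserved.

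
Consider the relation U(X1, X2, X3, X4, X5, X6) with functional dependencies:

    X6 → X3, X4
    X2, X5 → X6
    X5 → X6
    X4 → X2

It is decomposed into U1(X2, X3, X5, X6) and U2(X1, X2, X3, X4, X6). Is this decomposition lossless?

No

Common attributes: U1 ∩ U2 = {X2, X3, X6}.
Closure of {X2, X3, X6}: X6 → X3, X4 applies, adding X4. So (X2, X3, X6)⁺ = {X2, X3, X4, X6}.
The closure contains neither all of U1 = {X2, X3, X5, X6} nor all of U2 = {X1, X2, X3, X4, X6}, so the common attributes are not a superkey of either fragment. The join is lossy.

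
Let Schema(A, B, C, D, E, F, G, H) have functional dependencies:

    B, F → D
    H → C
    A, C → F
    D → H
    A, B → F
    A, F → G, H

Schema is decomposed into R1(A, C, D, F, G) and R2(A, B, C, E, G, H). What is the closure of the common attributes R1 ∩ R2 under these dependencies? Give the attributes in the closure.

A, C, F, G, H

R1 ∩ R2 = {A, C, G}.
A, C → F applies, adding F
A, F → G, H applies, adding H
Closure: {A, C, F, G, H}.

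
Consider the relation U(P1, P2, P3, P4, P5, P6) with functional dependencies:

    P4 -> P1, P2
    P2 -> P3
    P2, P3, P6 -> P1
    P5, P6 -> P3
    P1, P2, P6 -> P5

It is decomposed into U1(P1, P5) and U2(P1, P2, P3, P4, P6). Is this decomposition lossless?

Common attributes: U1 ∩ U2 = {P1}.
No dependency enlarges {P1}, so (P1)⁺ = {P1}.
The closure contains neither all of U1 = {P1, P5} nor all of U2 = {P1, P2, P3, P4, P6}, so the common attributes are not a superkey of either fragment. The join is lossy.

No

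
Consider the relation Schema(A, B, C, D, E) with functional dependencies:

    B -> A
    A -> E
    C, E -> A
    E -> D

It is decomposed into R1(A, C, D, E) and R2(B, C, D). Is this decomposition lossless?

Common attributes: R1 ∩ R2 = {C, D}.
No dependency enlarges {C, D}, so (C, D)⁺ = {C, D}.
The closure contains neither all of R1 = {A, C, D, E} nor all of R2 = {B, C, D}, so the common attributes are not a superkey of either fragment. The join is lossy.

No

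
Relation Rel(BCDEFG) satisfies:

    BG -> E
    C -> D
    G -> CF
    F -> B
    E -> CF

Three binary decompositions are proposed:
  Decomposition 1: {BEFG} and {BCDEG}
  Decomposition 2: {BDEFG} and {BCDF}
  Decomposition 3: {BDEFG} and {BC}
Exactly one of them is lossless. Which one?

Decomposition 1

Decomposition 1: common = {BEG}, closure = {BCDEFG} → lossless.
Decomposition 2: common = {BDF}, closure = {BDF} → lossy.
Decomposition 3: common = {B}, closure = {B} → lossy.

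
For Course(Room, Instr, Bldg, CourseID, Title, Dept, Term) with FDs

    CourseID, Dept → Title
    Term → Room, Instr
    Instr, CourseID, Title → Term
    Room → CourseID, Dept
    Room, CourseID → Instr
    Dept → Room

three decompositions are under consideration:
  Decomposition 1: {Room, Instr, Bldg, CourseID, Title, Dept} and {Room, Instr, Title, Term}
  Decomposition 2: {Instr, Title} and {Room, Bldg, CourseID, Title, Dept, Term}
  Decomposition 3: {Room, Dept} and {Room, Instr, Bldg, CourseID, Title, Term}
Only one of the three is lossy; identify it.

Decomposition 1: common = {Room, Instr, Title}, closure = {Room, Instr, CourseID, Title, Dept, Term} → lossless.
Decomposition 2: common = {Title}, closure = {Title} → lossy.
Decomposition 3: common = {Room}, closure = {Room, Instr, CourseID, Title, Dept, Term} → lossless.

Decomposition 2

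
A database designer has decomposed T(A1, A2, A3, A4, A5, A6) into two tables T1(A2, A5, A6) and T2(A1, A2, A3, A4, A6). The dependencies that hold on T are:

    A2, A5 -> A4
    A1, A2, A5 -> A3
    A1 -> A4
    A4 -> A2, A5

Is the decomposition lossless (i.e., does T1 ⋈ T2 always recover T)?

No

Common attributes: T1 ∩ T2 = {A2, A6}.
No dependency enlarges {A2, A6}, so (A2, A6)⁺ = {A2, A6}.
The closure contains neither all of T1 = {A2, A5, A6} nor all of T2 = {A1, A2, A3, A4, A6}, so the common attributes are not a superkey of either fragment. The join is lossy.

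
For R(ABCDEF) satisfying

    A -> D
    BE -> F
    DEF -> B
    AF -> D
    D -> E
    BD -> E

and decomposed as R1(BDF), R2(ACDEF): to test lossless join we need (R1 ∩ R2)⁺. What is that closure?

R1 ∩ R2 = {DF}.
D → E applies, adding E
DEF → B applies, adding B
Closure: {BDEF}.

BDEF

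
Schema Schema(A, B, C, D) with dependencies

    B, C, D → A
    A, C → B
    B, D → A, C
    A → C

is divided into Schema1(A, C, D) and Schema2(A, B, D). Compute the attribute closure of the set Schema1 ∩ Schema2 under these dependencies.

Schema1 ∩ Schema2 = {A, D}.
A → C applies, adding C
A, C → B applies, adding B
Closure: {A, B, C, D}.

A, B, C, D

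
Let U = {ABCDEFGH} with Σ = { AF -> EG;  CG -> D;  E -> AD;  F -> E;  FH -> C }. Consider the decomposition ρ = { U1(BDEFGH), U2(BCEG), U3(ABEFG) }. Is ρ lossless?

No

Chase test. Columns are ABCDEFGH; row i has aⱼ where attribute j ∈ Ui, else bᵢⱼ.
Initial tableau (one row per fragment):
  row 1: b11 a2 b13 a4 a5 a6 a7 a8
  row 2: b21 a2 a3 b24 a5 b26 a7 b28
  row 3: a1 a2 b33 b34 a5 a6 a7 b38
Rows 1 and 2 agree on E; apply E→AD and equate their AD entries.
Rows 1 and 3 agree on E; apply E→AD and equate their AD entries.
No row becomes fully distinguished — the join is lossy.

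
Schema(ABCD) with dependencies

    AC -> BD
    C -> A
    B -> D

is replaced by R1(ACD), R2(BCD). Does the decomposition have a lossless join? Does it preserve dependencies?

Lossless test: (CD)⁺ = {ABCD}, which contains all of one fragment — lossless.
Dependency preservation: AC → BD is not contained in any single fragment, but the restricted closure of its left-hand side across the fragments still reaches the right-hand side; the remaining FDs each lie inside some fragment. All dependencies are preserved.

lossless and dependency-preserving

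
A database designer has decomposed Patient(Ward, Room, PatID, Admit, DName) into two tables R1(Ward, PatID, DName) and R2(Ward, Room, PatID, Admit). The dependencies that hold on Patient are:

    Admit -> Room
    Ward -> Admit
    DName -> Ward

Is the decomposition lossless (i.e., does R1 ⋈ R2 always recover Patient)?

Common attributes: R1 ∩ R2 = {Ward, PatID}.
Closure of {Ward, PatID}: Ward → Admit applies, adding Admit; Admit → Room applies, adding Room. So (Ward, PatID)⁺ = {Ward, Room, PatID, Admit}.
This closure contains every attribute of R2, so R1 ∩ R2 → R2. The join is lossless.

Yes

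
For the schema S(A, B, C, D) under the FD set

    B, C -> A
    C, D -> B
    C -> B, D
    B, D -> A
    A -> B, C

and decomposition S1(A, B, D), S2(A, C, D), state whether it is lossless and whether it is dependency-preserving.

Lossless test: (A, D)⁺ = {A, B, C, D}, which contains all of one fragment — lossless.
Dependency preservation: B, C → A; C, D → B; C → B, D; A → B, C are not contained in any single fragment, but the restricted closure of each left-hand side across the fragments still reaches the right-hand side; the remaining FDs each lie inside some fragment. All dependencies are preserved.

lossless and dependency-preserving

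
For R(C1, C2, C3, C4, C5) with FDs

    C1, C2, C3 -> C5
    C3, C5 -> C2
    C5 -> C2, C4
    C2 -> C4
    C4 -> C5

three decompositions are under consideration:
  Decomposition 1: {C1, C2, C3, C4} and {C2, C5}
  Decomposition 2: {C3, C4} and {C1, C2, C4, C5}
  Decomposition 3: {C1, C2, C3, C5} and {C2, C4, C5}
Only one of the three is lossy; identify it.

Decomposition 1: common = {C2}, closure = {C2, C4, C5} → lossless.
Decomposition 2: common = {C4}, closure = {C2, C4, C5} → lossy.
Decomposition 3: common = {C2, C5}, closure = {C2, C4, C5} → lossless.

Decomposition 2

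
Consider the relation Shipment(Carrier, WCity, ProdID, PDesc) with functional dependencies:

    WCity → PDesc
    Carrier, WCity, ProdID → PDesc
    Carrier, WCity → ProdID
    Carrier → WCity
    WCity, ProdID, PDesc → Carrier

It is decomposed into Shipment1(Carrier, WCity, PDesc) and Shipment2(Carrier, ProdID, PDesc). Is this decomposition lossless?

Yes

Common attributes: Shipment1 ∩ Shipment2 = {Carrier, PDesc}.
Closure of {Carrier, PDesc}: Carrier → WCity applies, adding WCity; Carrier, WCity → ProdID applies, adding ProdID. So (Carrier, PDesc)⁺ = {Carrier, WCity, ProdID, PDesc}.
This closure contains every attribute of Shipment1, so Shipment1 ∩ Shipment2 → Shipment1. The join is lossless.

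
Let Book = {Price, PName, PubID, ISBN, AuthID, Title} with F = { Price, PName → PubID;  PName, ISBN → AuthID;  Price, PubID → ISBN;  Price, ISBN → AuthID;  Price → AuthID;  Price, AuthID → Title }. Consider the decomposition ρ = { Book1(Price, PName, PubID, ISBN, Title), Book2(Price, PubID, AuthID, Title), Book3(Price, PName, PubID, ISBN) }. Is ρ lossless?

Chase test. Columns are Price, PName, PubID, ISBN, AuthID, Title; row i has aⱼ where attribute j ∈ Booki, else bᵢⱼ.
Initial tableau (one row per fragment):
  row 1: a1 a2 a3 a4 b15 a6
  row 2: a1 b22 a3 b24 a5 a6
  row 3: a1 a2 a3 a4 b35 b36
Rows 1 and 3 agree on PName, ISBN; apply PName, ISBN→AuthID and equate their AuthID entries.
Rows 1 and 2 agree on Price, PubID; apply Price, PubID→ISBN and equate their ISBN entries.
Rows 1 and 2 agree on Price, ISBN; apply Price, ISBN→AuthID and equate their AuthID entries.
Rows 1 and 3 agree on Price, AuthID; apply Price, AuthID→Title and equate their Title entries.
Row 1 is now all distinguished symbols — the join is lossless.

Yes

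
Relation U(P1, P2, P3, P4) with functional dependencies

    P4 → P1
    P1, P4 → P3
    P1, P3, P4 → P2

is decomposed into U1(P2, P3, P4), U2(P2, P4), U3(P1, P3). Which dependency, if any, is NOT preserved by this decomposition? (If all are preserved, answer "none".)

P4 → P1

Check P4 → P1: no single fragment contains all of {P1, P4}, and the restricted closure of {P4} across the fragments never reaches {P1}.
P1, P4 → P3 is preserved.
P1, P3, P4 → P2 is preserved.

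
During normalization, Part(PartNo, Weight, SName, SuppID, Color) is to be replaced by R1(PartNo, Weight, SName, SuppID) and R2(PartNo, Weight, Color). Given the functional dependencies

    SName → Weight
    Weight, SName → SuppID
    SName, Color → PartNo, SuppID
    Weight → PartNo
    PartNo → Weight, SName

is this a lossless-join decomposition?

Common attributes: R1 ∩ R2 = {PartNo, Weight}.
Closure of {PartNo, Weight}: PartNo → Weight, SName applies, adding SName; Weight, SName → SuppID applies, adding SuppID. So (PartNo, Weight)⁺ = {PartNo, Weight, SName, SuppID}.
This closure contains every attribute of R1, so R1 ∩ R2 → R1. The join is lossless.

Yes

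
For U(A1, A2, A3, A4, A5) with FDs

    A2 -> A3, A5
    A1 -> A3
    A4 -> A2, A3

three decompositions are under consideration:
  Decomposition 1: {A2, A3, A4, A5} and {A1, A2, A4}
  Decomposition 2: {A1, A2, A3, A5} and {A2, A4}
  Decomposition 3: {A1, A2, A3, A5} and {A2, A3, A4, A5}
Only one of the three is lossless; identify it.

Decomposition 1

Decomposition 1: common = {A2, A4}, closure = {A2, A3, A4, A5} → lossless.
Decomposition 2: common = {A2}, closure = {A2, A3, A5} → lossy.
Decomposition 3: common = {A2, A3, A5}, closure = {A2, A3, A5} → lossy.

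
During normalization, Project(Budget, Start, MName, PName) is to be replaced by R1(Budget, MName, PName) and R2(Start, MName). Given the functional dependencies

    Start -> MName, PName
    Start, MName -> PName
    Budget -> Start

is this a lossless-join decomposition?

Common attributes: R1 ∩ R2 = {MName}.
No dependency enlarges {MName}, so (MName)⁺ = {MName}.
The closure contains neither all of R1 = {Budget, MName, PName} nor all of R2 = {Start, MName}, so the common attributes are not a superkey of either fragment. The join is lossy.

No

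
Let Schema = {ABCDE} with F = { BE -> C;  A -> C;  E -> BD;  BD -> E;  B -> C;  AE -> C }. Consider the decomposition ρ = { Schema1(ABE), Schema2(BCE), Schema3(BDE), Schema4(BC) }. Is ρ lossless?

Chase test. Columns are ABCDE; row i has aⱼ where attribute j ∈ Schemai, else bᵢⱼ.
Initial tableau (one row per fragment):
  row 1: a1 a2 b13 b14 a5
  row 2: b21 a2 a3 b24 a5
  row 3: b31 a2 b33 a4 a5
  row 4: b41 a2 a3 b44 b45
Rows 1 and 2 agree on BE; apply BE→C and equate their C entries.
Rows 1 and 3 agree on BE; apply BE→C and equate their C entries.
Rows 1 and 2 agree on E; apply E→BD and equate their BD entries.
Rows 1 and 3 agree on E; apply E→BD and equate their BD entries.
Row 1 is now all distinguished symbols — the join is lossless.

Yes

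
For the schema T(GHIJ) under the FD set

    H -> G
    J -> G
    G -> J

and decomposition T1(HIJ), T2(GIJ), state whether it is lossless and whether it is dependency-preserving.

lossless and dependency-preserving

Lossless test: (IJ)⁺ = {GIJ}, which contains all of one fragment — lossless.
Dependency preservation: H → G is not contained in any single fragment, but the restricted closure of its left-hand side across the fragments still reaches the right-hand side; the remaining FDs each lie inside some fragment. All dependencies are preserved.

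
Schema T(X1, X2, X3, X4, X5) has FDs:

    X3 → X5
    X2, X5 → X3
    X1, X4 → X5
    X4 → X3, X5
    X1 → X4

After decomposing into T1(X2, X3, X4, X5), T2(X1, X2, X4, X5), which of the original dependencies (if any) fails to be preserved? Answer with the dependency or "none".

none

X3 → X5 lies within T1.
X2, X5 → X3 lies within T1.
X1, X4 → X5 lies within T2.
X4 → X3, X5 lies within T1.
X1 → X4 lies within T2.
Every dependency is enforceable on the fragments, so the decomposition is dependency-preserving.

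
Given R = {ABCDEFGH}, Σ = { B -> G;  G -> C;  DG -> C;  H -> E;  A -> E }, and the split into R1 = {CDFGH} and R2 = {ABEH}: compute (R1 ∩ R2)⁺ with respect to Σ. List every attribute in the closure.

EH

R1 ∩ R2 = {H}.
H → E applies, adding E
Closure: {EH}.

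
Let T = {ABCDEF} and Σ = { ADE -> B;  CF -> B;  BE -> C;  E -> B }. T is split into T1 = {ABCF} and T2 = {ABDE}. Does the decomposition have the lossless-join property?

Common attributes: T1 ∩ T2 = {AB}.
No dependency enlarges {AB}, so (AB)⁺ = {AB}.
The closure contains neither all of T1 = {ABCF} nor all of T2 = {ABDE}, so the common attributes are not a superkey of either fragment. The join is lossy.

No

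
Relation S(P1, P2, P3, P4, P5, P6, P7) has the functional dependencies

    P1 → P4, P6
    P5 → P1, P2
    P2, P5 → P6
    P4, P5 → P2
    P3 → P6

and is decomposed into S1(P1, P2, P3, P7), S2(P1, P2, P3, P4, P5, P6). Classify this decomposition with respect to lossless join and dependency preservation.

Lossless test: (P1, P2, P3)⁺ = {P1, P2, P3, P4, P6}, which is a superkey of neither fragment — lossy.
Dependency preservation: every FD's attributes lie within a single fragment, so each can be enforced locally — preserved.

lossy but dependency-preserving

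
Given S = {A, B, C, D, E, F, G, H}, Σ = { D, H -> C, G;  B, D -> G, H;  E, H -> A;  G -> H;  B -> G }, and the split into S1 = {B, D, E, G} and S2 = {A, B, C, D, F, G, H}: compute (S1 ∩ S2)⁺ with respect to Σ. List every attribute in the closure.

S1 ∩ S2 = {B, D, G}.
B, D → G, H applies, adding H
D, H → C, G applies, adding C
Closure: {B, C, D, G, H}.

B, C, D, G, H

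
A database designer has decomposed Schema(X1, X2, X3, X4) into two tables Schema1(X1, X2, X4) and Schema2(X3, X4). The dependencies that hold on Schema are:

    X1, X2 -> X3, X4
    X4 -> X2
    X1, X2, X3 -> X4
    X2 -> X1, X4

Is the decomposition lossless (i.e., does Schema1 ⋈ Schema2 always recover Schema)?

Common attributes: Schema1 ∩ Schema2 = {X4}.
Closure of {X4}: X4 → X2 applies, adding X2; X2 → X1, X4 applies, adding X1; X1, X2 → X3, X4 applies, adding X3. So (X4)⁺ = {X1, X2, X3, X4}.
This closure contains every attribute of Schema1, so Schema1 ∩ Schema2 → Schema1. The join is lossless.

Yes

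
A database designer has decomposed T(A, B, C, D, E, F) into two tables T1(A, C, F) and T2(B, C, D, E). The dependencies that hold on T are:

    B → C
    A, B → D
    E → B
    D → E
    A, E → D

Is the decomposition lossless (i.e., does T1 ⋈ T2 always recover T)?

Common attributes: T1 ∩ T2 = {C}.
No dependency enlarges {C}, so (C)⁺ = {C}.
The closure contains neither all of T1 = {A, C, F} nor all of T2 = {B, C, D, E}, so the common attributes are not a superkey of either fragment. The join is lossy.

No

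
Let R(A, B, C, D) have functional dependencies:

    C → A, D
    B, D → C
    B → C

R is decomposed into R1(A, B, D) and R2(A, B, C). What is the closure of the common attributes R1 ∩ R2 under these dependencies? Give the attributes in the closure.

R1 ∩ R2 = {A, B}.
B → C applies, adding C
C → A, D applies, adding D
Closure: {A, B, C, D}.

A, B, C, D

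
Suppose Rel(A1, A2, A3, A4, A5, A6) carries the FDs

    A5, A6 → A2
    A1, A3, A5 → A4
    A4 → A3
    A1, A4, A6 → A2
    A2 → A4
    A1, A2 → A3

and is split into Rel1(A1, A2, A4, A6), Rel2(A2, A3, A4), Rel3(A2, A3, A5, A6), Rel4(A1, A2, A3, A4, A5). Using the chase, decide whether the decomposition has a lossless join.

Chase test. Columns are A1, A2, A3, A4, A5, A6; row i has aⱼ where attribute j ∈ Reli, else bᵢⱼ.
Initial tableau (one row per fragment):
  row 1: a1 a2 b13 a4 b15 a6
  row 2: b21 a2 a3 a4 b25 b26
  row 3: b31 a2 a3 b34 a5 a6
  row 4: a1 a2 a3 a4 a5 b46
Rows 1 and 2 agree on A4; apply A4→A3 and equate their A3 entries.
Rows 1 and 3 agree on A2; apply A2→A4 and equate their A4 entries.
No row becomes fully distinguished — the join is lossy.

No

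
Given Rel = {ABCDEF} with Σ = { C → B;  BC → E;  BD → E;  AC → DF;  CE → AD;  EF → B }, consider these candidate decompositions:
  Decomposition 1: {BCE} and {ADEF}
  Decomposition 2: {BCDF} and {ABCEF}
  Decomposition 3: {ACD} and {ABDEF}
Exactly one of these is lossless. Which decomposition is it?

Decomposition 2

Decomposition 1: common = {E}, closure = {E} → lossy.
Decomposition 2: common = {BCF}, closure = {ABCDEF} → lossless.
Decomposition 3: common = {AD}, closure = {AD} → lossy.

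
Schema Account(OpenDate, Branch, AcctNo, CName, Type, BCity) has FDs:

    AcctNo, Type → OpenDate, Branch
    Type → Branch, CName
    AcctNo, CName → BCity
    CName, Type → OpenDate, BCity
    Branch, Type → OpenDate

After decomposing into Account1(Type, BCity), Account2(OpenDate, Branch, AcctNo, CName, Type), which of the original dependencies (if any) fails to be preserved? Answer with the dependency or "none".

AcctNo, CName → BCity

Check AcctNo, CName → BCity: no single fragment contains all of {AcctNo, CName, BCity}, and the restricted closure of {AcctNo, CName} across the fragments never reaches {BCity}.
AcctNo, Type → OpenDate, Branch is preserved.
Type → Branch, CName is preserved.
CName, Type → OpenDate, BCity is preserved.
Branch, Type → OpenDate is preserved.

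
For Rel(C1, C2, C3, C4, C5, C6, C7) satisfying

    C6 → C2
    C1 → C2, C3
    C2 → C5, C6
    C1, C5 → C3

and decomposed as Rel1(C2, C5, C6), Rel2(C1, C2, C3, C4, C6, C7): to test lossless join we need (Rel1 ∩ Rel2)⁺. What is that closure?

Rel1 ∩ Rel2 = {C2, C6}.
C2 → C5, C6 applies, adding C5
Closure: {C2, C5, C6}.

C2, C5, C6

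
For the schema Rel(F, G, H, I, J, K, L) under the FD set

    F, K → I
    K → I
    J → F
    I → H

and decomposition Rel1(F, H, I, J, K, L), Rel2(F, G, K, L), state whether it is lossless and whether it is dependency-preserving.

lossy but dependency-preserving

Lossless test: (F, K, L)⁺ = {F, H, I, K, L}, which is a superkey of neither fragment — lossy.
Dependency preservation: every FD's attributes lie within a single fragment, so each can be enforced locally — preserved.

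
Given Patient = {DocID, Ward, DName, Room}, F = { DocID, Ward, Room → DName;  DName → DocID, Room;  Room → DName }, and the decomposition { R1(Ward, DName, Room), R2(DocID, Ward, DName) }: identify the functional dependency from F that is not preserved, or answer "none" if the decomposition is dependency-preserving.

none

DocID, Ward, Room → DName: restricted closure across fragments reaches DName.
DName → DocID, Room: restricted closure across fragments reaches DocID, Room.
Room → DName lies within R1.
Every dependency is enforceable on the fragments, so the decomposition is dependency-preserving.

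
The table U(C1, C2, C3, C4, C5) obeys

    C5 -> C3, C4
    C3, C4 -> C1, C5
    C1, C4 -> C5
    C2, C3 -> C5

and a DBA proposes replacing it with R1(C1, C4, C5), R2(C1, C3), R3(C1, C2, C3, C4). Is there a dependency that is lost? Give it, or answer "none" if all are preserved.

C5 → C3, C4: restricted closure across fragments reaches C3, C4.
C3, C4 → C1, C5: restricted closure across fragments reaches C1, C5.
C1, C4 → C5 lies within R1.
C2, C3 → C5: restricted closure across fragments reaches C5.
Every dependency is enforceable on the fragments, so the decomposition is dependency-preserving.

none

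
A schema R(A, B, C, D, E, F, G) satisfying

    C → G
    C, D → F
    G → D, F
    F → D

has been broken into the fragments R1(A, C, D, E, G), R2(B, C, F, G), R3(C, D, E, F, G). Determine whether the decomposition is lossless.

Chase test. Columns are A, B, C, D, E, F, G; row i has aⱼ where attribute j ∈ Ri, else bᵢⱼ.
Initial tableau (one row per fragment):
  row 1: a1 b12 a3 a4 a5 b16 a7
  row 2: b21 a2 a3 b24 b25 a6 a7
  row 3: b31 b32 a3 a4 a5 a6 a7
Rows 1 and 3 agree on C, D; apply C, D→F and equate their F entries.
Rows 1 and 2 agree on G; apply G→D, F and equate their D, F entries.
No row becomes fully distinguished — the join is lossy.

No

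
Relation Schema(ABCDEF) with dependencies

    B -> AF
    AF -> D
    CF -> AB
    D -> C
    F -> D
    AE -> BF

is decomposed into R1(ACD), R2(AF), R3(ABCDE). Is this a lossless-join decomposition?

Chase test. Columns are ABCDEF; row i has aⱼ where attribute j ∈ Ri, else bᵢⱼ.
Initial tableau (one row per fragment):
  row 1: a1 b12 a3 a4 b15 b16
  row 2: a1 b22 b23 b24 b25 a6
  row 3: a1 a2 a3 a4 a5 b36
No row becomes fully distinguished — the join is lossy.

No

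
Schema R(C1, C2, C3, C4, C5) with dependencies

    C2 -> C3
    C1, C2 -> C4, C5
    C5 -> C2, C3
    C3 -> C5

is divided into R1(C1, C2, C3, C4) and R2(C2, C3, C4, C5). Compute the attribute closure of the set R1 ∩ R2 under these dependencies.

R1 ∩ R2 = {C2, C3, C4}.
C3 → C5 applies, adding C5
Closure: {C2, C3, C4, C5}.

C2, C3, C4, C5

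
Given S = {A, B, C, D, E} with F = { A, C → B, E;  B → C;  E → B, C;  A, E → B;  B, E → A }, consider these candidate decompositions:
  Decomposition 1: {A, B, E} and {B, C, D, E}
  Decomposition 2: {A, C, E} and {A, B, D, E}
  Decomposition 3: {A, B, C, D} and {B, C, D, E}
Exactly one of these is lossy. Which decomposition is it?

Decomposition 3

Decomposition 1: common = {B, E}, closure = {A, B, C, E} → lossless.
Decomposition 2: common = {A, E}, closure = {A, B, C, E} → lossless.
Decomposition 3: common = {B, C, D}, closure = {B, C, D} → lossy.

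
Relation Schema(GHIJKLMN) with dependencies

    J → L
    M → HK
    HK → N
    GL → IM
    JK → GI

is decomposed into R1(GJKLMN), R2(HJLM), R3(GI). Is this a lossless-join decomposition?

No

Chase test. Columns are GHIJKLMN; row i has aⱼ where attribute j ∈ Ri, else bᵢⱼ.
Initial tableau (one row per fragment):
  row 1: a1 b12 b13 a4 a5 a6 a7 a8
  row 2: b21 a2 b23 a4 b25 a6 a7 b28
  row 3: a1 b32 a3 b34 b35 b36 b37 b38
Rows 1 and 2 agree on M; apply M→HK and equate their HK entries.
Rows 1 and 2 agree on HK; apply HK→N and equate their N entries.
Rows 1 and 2 agree on JK; apply JK→GI and equate their GI entries.
No row becomes fully distinguished — the join is lossy.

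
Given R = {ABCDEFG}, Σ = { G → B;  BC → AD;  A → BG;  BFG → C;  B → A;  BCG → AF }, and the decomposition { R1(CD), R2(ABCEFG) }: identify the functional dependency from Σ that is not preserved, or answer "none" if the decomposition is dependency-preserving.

BC → AD

Check BC → AD: no single fragment contains all of {ABCD}, and the restricted closure of {BC} across the fragments never reaches {AD}.
G → B is preserved.
A → BG is preserved.
BFG → C is preserved.
B → A is preserved.
BCG → AF is preserved.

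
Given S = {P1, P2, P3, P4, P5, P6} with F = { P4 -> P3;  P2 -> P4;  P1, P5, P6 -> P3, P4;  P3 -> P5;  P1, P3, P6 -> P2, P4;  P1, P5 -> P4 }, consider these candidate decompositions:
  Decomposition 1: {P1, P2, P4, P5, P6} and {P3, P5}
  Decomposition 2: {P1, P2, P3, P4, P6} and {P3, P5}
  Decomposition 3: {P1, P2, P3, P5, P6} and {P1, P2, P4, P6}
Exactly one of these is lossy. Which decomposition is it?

Decomposition 1

Decomposition 1: common = {P5}, closure = {P5} → lossy.
Decomposition 2: common = {P3}, closure = {P3, P5} → lossless.
Decomposition 3: common = {P1, P2, P6}, closure = {P1, P2, P3, P4, P5, P6} → lossless.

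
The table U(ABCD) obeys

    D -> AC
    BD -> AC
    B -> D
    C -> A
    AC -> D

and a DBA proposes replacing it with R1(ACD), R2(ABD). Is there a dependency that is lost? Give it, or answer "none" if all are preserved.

none

D → AC lies within R1.
BD → AC: restricted closure across fragments reaches AC.
B → D lies within R2.
C → A lies within R1.
AC → D lies within R1.
Every dependency is enforceable on the fragments, so the decomposition is dependency-preserving.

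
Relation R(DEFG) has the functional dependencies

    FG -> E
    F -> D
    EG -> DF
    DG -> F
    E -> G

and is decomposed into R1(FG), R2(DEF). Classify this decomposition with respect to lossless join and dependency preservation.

lossy and not dependency-preserving

Lossless test: (F)⁺ = {DF}, which is a superkey of neither fragment — lossy.
Dependency preservation: the restricted closure of {FG} across the fragments never reaches {E}, so FG → E cannot be enforced without a join — not preserved.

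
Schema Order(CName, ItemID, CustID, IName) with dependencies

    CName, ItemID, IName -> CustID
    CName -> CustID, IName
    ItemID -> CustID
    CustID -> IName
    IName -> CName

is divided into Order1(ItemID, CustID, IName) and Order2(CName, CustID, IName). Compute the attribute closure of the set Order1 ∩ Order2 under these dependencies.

Order1 ∩ Order2 = {CustID, IName}.
IName → CName applies, adding CName
Closure: {CName, CustID, IName}.

CName, CustID, IName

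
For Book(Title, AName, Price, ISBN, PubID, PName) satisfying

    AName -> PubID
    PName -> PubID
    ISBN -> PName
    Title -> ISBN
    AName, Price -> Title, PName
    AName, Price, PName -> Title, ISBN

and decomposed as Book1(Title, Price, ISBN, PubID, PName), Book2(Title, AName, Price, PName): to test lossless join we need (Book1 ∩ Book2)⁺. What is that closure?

Book1 ∩ Book2 = {Title, Price, PName}.
PName → PubID applies, adding PubID
Title → ISBN applies, adding ISBN
Closure: {Title, Price, ISBN, PubID, PName}.

Title, Price, ISBN, PubID, PName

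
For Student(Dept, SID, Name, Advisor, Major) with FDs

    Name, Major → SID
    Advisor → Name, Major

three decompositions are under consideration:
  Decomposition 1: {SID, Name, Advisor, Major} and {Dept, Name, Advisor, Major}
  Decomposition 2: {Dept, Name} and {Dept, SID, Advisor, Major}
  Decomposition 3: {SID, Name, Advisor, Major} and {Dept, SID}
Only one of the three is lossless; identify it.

Decomposition 1: common = {Name, Advisor, Major}, closure = {SID, Name, Advisor, Major} → lossless.
Decomposition 2: common = {Dept}, closure = {Dept} → lossy.
Decomposition 3: common = {SID}, closure = {SID} → lossy.

Decomposition 1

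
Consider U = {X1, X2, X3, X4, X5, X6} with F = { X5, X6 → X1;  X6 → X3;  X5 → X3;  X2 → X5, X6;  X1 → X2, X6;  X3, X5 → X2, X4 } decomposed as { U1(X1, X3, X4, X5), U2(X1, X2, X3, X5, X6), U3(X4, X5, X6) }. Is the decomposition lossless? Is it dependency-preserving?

Lossless test (chase): Rows 2 and 3 agree on X5, X6; apply X5, X6→X1 and equate their X1 entries. Rows 2 and 3 agree on X6; apply X6→X3 and equate their X3 entries. Rows 1 and 2 agree on X1; apply X1→X2, X6 and equate their X2, X6 entries. Rows 1 and 3 agree on X1; apply X1→X2, X6 and equate their X2, X6 entries. Rows 1 and 2 agree on X3, X5; apply X3, X5→X2, X4 and equate their X2, X4 entries. Row 1 is now all distinguished symbols — the join is lossless.
Dependency preservation: X3, X5 → X2, X4 is not contained in any single fragment, but the restricted closure of its left-hand side across the fragments still reaches the right-hand side; the remaining FDs each lie inside some fragment. All dependencies are preserved.

lossless and dependency-preserving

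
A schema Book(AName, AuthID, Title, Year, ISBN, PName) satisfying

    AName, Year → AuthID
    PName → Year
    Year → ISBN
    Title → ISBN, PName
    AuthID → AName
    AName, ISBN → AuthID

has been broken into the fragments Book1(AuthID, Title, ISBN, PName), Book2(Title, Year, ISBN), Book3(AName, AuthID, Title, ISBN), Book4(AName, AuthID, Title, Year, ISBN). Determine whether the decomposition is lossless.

Chase test. Columns are AName, AuthID, Title, Year, ISBN, PName; row i has aⱼ where attribute j ∈ Booki, else bᵢⱼ.
Initial tableau (one row per fragment):
  row 1: b11 a2 a3 b14 a5 a6
  row 2: b21 b22 a3 a4 a5 b26
  row 3: a1 a2 a3 b34 a5 b36
  row 4: a1 a2 a3 a4 a5 b46
Rows 1 and 2 agree on Title; apply Title→ISBN, PName and equate their ISBN, PName entries.
Rows 1 and 3 agree on Title; apply Title→ISBN, PName and equate their ISBN, PName entries.
Rows 1 and 4 agree on Title; apply Title→ISBN, PName and equate their ISBN, PName entries.
Rows 1 and 3 agree on AuthID; apply AuthID→AName and equate their AName entries.
Rows 1 and 2 agree on PName; apply PName→Year and equate their Year entries.
Rows 1 and 3 agree on PName; apply PName→Year and equate their Year entries.
Row 1 is now all distinguished symbols — the join is lossless.

Yes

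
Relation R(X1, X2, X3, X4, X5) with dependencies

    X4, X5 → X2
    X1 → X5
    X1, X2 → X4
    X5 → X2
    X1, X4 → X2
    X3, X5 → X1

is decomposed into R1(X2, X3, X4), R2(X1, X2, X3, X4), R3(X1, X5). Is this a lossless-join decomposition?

Yes

Chase test. Columns are X1, X2, X3, X4, X5; row i has aⱼ where attribute j ∈ Ri, else bᵢⱼ.
Initial tableau (one row per fragment):
  row 1: b11 a2 a3 a4 b15
  row 2: a1 a2 a3 a4 b25
  row 3: a1 b32 b33 b34 a5
Rows 2 and 3 agree on X1; apply X1→X5 and equate their X5 entries.
Rows 2 and 3 agree on X5; apply X5→X2 and equate their X2 entries.
Rows 2 and 3 agree on X1, X2; apply X1, X2→X4 and equate their X4 entries.
Row 2 is now all distinguished symbols — the join is lossless.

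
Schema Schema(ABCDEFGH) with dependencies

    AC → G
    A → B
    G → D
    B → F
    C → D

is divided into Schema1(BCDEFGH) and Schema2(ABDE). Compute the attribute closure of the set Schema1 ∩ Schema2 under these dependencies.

Schema1 ∩ Schema2 = {BDE}.
B → F applies, adding F
Closure: {BDEF}.

BDEF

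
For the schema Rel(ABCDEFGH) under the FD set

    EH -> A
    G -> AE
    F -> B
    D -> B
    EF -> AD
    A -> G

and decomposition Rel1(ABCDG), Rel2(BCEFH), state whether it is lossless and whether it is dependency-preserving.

Lossless test: (BC)⁺ = {BC}, which is a superkey of neither fragment — lossy.
Dependency preservation: the restricted closure of {EH} across the fragments never reaches {A}, so EH → A cannot be enforced without a join — not preserved.

lossy and not dependency-preserving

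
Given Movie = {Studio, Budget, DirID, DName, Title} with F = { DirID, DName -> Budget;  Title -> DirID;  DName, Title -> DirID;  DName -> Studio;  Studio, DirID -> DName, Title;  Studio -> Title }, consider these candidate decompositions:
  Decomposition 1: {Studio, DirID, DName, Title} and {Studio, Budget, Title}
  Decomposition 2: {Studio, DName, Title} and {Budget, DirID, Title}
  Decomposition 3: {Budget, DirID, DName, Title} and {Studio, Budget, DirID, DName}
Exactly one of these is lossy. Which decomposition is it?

Decomposition 1: common = {Studio, Title}, closure = {Studio, Budget, DirID, DName, Title} → lossless.
Decomposition 2: common = {Title}, closure = {DirID, Title} → lossy.
Decomposition 3: common = {Budget, DirID, DName}, closure = {Studio, Budget, DirID, DName, Title} → lossless.

Decomposition 2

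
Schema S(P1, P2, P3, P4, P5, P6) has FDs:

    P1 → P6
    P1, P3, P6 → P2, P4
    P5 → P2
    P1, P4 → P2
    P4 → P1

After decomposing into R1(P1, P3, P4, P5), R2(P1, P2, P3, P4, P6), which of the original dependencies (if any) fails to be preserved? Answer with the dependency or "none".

Check P5 → P2: no single fragment contains all of {P2, P5}, and the restricted closure of {P5} across the fragments never reaches {P2}.
P1 → P6 is preserved.
P1, P3, P6 → P2, P4 is preserved.
P1, P4 → P2 is preserved.
P4 → P1 is preserved.

P5 → P2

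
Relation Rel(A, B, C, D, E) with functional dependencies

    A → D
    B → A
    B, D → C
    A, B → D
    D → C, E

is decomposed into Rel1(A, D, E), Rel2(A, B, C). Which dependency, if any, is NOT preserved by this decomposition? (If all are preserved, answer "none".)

D → C, E

Check D → C, E: no single fragment contains all of {C, D, E}, and the restricted closure of {D} across the fragments never reaches {C, E}.
A → D is preserved.
B → A is preserved.
B, D → C is preserved.
A, B → D is preserved.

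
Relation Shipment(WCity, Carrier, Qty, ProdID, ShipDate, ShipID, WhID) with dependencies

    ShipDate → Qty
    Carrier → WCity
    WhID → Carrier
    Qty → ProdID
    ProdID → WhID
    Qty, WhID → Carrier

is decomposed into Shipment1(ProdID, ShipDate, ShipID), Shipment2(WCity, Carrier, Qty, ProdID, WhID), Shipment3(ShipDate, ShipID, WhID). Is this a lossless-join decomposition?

No

Chase test. Columns are WCity, Carrier, Qty, ProdID, ShipDate, ShipID, WhID; row i has aⱼ where attribute j ∈ Shipmenti, else bᵢⱼ.
Initial tableau (one row per fragment):
  row 1: b11 b12 b13 a4 a5 a6 b17
  row 2: a1 a2 a3 a4 b25 b26 a7
  row 3: b31 b32 b33 b34 a5 a6 a7
Rows 1 and 3 agree on ShipDate; apply ShipDate→Qty and equate their Qty entries.
Rows 2 and 3 agree on WhID; apply WhID→Carrier and equate their Carrier entries.
Rows 1 and 3 agree on Qty; apply Qty→ProdID and equate their ProdID entries.
Rows 1 and 2 agree on ProdID; apply ProdID→WhID and equate their WhID entries.
Rows 1 and 3 agree on Qty, WhID; apply Qty, WhID→Carrier and equate their Carrier entries.
Rows 1 and 2 agree on Carrier; apply Carrier→WCity and equate their WCity entries.
Rows 1 and 3 agree on Carrier; apply Carrier→WCity and equate their WCity entries.
No row becomes fully distinguished — the join is lossy.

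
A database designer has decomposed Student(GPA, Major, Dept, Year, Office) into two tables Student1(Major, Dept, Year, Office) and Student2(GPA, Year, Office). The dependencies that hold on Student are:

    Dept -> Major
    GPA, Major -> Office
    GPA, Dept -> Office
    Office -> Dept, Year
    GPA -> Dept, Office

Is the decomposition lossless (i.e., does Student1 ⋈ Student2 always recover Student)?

Yes

Common attributes: Student1 ∩ Student2 = {Year, Office}.
Closure of {Year, Office}: Office → Dept, Year applies, adding Dept; Dept → Major applies, adding Major. So (Year, Office)⁺ = {Major, Dept, Year, Office}.
This closure contains every attribute of Student1, so Student1 ∩ Student2 → Student1. The join is lossless.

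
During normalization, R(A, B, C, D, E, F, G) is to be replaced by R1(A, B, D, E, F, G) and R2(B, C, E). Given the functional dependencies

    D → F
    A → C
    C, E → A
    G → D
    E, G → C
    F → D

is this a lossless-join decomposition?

No

Common attributes: R1 ∩ R2 = {B, E}.
No dependency enlarges {B, E}, so (B, E)⁺ = {B, E}.
The closure contains neither all of R1 = {A, B, D, E, F, G} nor all of R2 = {B, C, E}, so the common attributes are not a superkey of either fragment. The join is lossy.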